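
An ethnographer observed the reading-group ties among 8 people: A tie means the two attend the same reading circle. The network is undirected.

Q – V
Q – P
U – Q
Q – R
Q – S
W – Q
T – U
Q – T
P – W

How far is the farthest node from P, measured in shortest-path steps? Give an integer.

2

Distances from P: Q:1, R:2, S:2, T:2, U:2, V:2, W:1.
The largest is 2 (to V, R, U, S, and T), so the eccentricity of P is 2.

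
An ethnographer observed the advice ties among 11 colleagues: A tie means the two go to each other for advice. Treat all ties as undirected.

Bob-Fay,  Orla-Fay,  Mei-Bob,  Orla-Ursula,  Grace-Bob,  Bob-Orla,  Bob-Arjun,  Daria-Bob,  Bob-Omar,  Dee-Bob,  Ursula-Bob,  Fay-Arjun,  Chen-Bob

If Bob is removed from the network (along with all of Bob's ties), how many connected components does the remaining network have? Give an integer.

7

Without Bob, the remaining ties split the others into: {Arjun, Fay, Orla, Ursula}; {Daria}; {Mei}; {Grace}; {Chen}; {Dee}; {Omar}.
That's 7 separate components.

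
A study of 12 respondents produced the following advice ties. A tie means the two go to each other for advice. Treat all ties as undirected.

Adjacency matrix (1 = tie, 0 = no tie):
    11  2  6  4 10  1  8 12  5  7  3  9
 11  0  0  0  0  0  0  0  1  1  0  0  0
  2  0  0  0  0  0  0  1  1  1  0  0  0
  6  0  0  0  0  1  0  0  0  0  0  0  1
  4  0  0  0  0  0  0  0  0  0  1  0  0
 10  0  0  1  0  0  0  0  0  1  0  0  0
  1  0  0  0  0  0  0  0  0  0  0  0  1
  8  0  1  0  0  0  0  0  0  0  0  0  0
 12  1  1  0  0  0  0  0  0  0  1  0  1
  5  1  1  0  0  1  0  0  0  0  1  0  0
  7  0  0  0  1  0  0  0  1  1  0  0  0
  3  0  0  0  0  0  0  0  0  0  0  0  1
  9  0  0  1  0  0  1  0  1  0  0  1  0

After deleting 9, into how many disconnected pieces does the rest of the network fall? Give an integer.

Without 9, the remaining ties split the others into: {2, 4, 5, 6, 7, 8, 10, 11, 12}; {1}; {3}.
That's 3 separate components.

3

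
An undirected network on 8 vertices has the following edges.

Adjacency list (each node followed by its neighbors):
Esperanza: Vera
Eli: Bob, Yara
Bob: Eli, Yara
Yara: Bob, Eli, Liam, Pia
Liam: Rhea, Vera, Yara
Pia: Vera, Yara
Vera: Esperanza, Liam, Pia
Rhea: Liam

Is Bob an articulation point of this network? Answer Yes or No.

No

Even without Bob, every remaining node can still reach every other (the residual graph is connected), so Bob is not a cut vertex.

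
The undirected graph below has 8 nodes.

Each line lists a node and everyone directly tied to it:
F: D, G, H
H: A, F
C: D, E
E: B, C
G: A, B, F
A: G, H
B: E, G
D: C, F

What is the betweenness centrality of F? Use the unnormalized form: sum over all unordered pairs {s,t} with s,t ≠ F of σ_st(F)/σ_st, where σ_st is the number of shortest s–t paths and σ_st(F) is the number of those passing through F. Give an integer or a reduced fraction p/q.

22/3

Pairs whose geodesics pass through F — A–C: 2/3; A–D: 2/2; G–C: 1/2; G–D: 1; G–H: 1/2; B–D: 1/2; B–H: 1/2; E–H: 2/3; C–H: 1; D–H: 1.
All other pairs contribute 0.
Summing the contributions gives betweenness(F) = 22/3.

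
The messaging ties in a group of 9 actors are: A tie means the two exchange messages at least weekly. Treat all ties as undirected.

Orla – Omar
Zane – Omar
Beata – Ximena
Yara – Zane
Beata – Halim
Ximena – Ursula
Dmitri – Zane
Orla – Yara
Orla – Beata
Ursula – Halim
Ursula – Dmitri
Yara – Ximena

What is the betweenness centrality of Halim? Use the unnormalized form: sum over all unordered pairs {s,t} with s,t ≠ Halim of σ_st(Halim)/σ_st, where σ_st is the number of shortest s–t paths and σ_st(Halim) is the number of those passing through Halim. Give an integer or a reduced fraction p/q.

Pairs whose geodesics pass through Halim — Dmitri–Beata: 1/2; Ursula–Beata: 1/2; Ursula–Orla: 1/3.
All other pairs contribute 0.
Summing the contributions gives betweenness(Halim) = 4/3.

4/3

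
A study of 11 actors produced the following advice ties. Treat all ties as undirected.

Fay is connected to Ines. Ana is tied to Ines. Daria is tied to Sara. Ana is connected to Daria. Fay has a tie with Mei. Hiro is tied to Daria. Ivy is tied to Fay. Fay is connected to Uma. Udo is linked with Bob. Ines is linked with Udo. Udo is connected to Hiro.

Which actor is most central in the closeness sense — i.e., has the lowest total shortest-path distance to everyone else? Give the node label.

Farness (sum of distances to all others) for each node — Ana:22, Bob:30, Daria:25, Fay:21, Hiro:25, Ines:18, Ivy:30, Mei:30, Sara:34, Udo:21, Uma:30.
The smallest farness is 18, for Ines, so Ines has the highest closeness.

Ines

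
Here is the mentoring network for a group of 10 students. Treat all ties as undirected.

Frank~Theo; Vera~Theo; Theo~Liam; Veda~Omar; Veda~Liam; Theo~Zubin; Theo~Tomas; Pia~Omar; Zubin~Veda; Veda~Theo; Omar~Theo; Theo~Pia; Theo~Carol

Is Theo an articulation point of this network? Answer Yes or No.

Removing Theo leaves {Liam, Omar, Pia, Veda, and Zubin} with no path to {Tomas}, so the network splits into 5 components. Theo is a cut vertex.

Yes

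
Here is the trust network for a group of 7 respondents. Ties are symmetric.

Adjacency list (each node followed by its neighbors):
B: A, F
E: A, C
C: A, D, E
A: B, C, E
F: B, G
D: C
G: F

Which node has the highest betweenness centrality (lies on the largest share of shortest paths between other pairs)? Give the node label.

A

Unnormalized betweenness of each node: A:9, B:8, C:5, D:0, E:0, F:5, G:0.
A has the largest value, 9, making it the main broker — the node through which the most shortest paths run.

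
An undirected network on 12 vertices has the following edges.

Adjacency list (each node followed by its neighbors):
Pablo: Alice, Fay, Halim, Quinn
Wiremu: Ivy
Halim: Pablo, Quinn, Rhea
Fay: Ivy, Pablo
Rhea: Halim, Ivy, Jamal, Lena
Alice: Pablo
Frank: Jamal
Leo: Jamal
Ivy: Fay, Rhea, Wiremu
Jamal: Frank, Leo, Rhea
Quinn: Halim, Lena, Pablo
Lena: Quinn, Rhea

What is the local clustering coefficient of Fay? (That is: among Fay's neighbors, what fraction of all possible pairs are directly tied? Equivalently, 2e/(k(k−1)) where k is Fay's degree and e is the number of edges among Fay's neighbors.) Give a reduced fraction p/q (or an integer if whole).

Fay's neighbors: Ivy and Pablo (k = 2).
Possible neighbor pairs: C(2,2) = 1. Edges among them: none → e = 0.
Clustering(Fay) = 0/1.

0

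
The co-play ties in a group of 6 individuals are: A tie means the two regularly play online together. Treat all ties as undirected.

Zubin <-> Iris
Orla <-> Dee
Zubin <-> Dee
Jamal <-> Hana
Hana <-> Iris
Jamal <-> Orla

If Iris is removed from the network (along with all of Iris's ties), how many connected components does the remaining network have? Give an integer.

Iris's neighbors (Hana and Zubin) remain reachable from one another through other ties, so the rest of the network stays in one piece.

1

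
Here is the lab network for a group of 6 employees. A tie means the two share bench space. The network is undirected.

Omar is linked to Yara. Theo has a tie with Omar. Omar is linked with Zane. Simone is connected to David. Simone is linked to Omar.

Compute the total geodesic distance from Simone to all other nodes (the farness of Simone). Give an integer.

8

Distances from Simone: David:1, Omar:1, Theo:2, Yara:2, Zane:2.
Sum = 1 + 1 + 2 + 2 + 2 = 8.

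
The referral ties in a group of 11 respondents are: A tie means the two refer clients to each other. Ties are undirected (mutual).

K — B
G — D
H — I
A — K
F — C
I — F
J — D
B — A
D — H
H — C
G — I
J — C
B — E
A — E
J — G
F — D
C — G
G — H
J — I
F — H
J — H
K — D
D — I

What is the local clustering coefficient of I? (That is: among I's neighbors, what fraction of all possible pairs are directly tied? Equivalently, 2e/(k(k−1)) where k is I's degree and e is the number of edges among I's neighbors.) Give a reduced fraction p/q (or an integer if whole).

4/5

I's neighbors: D, F, G, H, and J (k = 5).
Possible neighbor pairs: C(5,2) = 10. Edges among them: D–F, D–G, D–H, D–J, F–H, G–H, G–J, H–J → e = 8.
Clustering(I) = 8/10 = 4/5.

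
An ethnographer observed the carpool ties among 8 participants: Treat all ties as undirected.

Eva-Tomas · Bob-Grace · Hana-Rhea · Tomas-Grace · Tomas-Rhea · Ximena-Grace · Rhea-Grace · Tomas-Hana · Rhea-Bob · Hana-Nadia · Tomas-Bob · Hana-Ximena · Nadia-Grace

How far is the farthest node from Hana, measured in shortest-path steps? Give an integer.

Distances from Hana: Bob:2, Eva:2, Grace:2, Nadia:1, Rhea:1, Tomas:1, Ximena:1.
The largest is 2 (to Bob, Eva, and Grace), so the eccentricity of Hana is 2.

2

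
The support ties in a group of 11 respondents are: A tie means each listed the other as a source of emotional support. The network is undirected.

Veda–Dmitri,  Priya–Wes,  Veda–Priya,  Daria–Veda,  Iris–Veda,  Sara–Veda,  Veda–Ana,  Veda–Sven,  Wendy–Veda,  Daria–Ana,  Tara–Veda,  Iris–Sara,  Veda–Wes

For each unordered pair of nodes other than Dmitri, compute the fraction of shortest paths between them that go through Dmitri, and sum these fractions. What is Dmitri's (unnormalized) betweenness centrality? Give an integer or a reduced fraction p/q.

0

No shortest path between any pair of other nodes passes through Dmitri.
Summing the contributions gives betweenness(Dmitri) = 0.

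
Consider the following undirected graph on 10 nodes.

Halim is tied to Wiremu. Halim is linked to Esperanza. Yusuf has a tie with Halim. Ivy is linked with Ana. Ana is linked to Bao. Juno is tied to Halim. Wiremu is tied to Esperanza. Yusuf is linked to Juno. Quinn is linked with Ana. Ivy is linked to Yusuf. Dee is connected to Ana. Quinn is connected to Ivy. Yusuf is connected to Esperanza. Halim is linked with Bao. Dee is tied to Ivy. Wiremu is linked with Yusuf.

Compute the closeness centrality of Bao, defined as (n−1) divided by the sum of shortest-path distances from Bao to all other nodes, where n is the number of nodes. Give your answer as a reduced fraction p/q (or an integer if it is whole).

9/16

Distances from Bao: Ana:1, Dee:2, Esperanza:2, Halim:1, Ivy:2, Juno:2, Quinn:2, Wiremu:2, Yusuf:2. Sum = 16.
n = 10, so closeness = 9/16.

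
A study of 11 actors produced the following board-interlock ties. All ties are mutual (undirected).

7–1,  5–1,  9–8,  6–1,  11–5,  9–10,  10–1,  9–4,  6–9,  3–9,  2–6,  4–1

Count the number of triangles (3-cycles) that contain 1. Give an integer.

1's neighbors are 4, 5, 6, 7, and 10, but none of them are tied to each other, so no triangle contains 1.

0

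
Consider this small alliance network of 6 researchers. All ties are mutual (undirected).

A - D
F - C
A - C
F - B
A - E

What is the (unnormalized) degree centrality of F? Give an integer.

F is directly tied to B and C. That is 2 neighbors, so the degree of F is 2.

2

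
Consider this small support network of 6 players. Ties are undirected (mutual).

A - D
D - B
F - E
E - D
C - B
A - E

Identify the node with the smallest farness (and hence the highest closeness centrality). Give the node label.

D

Farness (sum of distances to all others) for each node — A:9, B:9, C:13, D:7, E:8, F:12.
The smallest farness is 7, for D, so D has the highest closeness.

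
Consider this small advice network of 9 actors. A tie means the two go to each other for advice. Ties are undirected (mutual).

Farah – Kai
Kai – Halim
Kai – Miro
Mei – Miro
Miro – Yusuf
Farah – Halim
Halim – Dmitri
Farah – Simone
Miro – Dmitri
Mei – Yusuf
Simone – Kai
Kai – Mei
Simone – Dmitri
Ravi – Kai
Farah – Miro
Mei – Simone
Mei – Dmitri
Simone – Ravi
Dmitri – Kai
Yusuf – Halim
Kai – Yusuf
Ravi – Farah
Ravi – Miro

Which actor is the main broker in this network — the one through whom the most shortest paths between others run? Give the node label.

Kai

Unnormalized betweenness of each node: Dmitri:67/60, Farah:77/60, Halim:5/6, Kai:89/20, Mei:19/20, Miro:7/3, Ravi:1/5, Simone:5/4, Yusuf:7/12.
Kai has the largest value, 89/20, making it the main broker — the node through which the most shortest paths run.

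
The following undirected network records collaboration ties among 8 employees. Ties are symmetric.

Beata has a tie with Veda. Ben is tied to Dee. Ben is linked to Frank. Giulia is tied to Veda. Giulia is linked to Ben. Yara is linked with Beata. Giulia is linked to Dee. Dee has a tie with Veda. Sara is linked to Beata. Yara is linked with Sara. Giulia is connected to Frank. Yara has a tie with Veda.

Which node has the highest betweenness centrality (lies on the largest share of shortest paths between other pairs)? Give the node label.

Unnormalized betweenness of each node: Beata:5/2, Ben:1/2, Dee:2, Frank:0, Giulia:13/2, Sara:0, Veda:12, Yara:5/2.
Veda has the largest value, 12, making it the main broker — the node through which the most shortest paths run.

Veda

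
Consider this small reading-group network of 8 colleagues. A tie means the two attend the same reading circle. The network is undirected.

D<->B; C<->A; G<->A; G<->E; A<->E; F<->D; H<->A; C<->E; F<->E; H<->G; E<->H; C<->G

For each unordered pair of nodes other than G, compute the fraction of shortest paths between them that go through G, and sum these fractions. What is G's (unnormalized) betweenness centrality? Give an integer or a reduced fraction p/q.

Pairs whose geodesics pass through G — H–C: 1/3.
All other pairs contribute 0.
Summing the contributions gives betweenness(G) = 1/3.

1/3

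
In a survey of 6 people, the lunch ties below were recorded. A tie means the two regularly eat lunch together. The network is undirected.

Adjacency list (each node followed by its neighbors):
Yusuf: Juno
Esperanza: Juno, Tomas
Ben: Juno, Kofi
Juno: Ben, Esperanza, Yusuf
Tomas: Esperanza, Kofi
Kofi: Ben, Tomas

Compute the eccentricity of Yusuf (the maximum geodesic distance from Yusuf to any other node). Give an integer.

3

Distances from Yusuf: Ben:2, Esperanza:2, Juno:1, Kofi:3, Tomas:3.
The largest is 3 (to Kofi and Tomas), so the eccentricity of Yusuf is 3.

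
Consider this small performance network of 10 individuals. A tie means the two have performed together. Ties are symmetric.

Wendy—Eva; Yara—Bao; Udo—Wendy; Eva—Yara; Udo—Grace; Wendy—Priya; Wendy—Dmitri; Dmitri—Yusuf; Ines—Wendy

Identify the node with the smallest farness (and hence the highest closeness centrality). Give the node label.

Wendy

Farness (sum of distances to all others) for each node — Bao:32, Dmitri:20, Eva:18, Grace:28, Ines:22, Priya:22, Udo:20, Wendy:14, Yara:24, Yusuf:28.
The smallest farness is 14, for Wendy, so Wendy has the highest closeness.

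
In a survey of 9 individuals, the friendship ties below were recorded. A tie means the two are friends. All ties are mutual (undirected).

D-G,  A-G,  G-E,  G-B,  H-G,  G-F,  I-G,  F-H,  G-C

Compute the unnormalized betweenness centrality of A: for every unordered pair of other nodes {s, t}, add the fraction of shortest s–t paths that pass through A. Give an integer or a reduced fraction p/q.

0

No shortest path between any pair of other nodes passes through A.
Summing the contributions gives betweenness(A) = 0.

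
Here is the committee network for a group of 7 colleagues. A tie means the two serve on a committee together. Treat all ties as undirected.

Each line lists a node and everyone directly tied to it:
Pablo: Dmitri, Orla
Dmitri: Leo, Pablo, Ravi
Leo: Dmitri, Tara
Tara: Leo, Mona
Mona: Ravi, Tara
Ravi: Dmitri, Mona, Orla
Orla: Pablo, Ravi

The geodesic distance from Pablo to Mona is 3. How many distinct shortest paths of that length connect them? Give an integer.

The shortest distance is 3. The length-3 paths are: Pablo–Orla–Ravi–Mona; Pablo–Dmitri–Ravi–Mona.
That gives 2 distinct shortest paths.

2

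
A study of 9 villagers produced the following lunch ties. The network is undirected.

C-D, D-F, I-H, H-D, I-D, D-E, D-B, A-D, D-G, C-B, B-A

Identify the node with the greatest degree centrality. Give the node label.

Degrees — A:2, B:3, C:2, D:8, E:1, F:1, G:1, H:2, I:2.
The maximum is 8, attained only by D.

D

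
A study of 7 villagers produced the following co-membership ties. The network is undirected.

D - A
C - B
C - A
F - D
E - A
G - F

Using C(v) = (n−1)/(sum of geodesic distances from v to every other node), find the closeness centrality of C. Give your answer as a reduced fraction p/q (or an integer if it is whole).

6/13

Distances from C: A:1, B:1, D:2, E:2, F:3, G:4. Sum = 13.
n = 7, so closeness = 6/13.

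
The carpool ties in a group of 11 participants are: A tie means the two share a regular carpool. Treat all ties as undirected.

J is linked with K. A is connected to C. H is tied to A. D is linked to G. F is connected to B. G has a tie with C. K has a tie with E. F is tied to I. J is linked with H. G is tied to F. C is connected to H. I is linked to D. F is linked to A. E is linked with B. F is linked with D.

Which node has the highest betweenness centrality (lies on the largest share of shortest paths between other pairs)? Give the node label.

Unnormalized betweenness of each node: A:23/3, B:55/6, C:4, D:5/6, E:11/2, F:119/6, G:4, H:53/6, I:0, J:29/6, K:10/3.
F has the largest value, 119/6, making it the main broker — the node through which the most shortest paths run.

F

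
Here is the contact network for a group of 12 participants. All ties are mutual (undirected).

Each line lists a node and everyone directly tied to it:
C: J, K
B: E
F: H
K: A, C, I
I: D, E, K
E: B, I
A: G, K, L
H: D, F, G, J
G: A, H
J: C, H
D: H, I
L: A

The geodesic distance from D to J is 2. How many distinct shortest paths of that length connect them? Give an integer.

The shortest distance is 2, and the only length-2 path is D–H–J. So there is exactly 1 shortest path.

1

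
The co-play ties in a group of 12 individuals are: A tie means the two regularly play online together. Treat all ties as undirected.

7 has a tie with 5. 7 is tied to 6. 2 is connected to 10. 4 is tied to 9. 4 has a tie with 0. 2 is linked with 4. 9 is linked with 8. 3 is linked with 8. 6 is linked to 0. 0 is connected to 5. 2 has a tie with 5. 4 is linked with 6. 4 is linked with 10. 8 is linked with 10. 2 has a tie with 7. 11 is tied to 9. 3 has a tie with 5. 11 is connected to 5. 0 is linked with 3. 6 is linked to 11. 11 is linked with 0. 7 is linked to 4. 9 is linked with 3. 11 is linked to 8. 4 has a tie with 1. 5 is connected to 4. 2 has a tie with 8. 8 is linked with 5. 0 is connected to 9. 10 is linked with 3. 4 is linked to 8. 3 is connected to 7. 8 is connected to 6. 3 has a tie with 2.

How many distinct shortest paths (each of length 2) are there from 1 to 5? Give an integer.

1

The shortest distance is 2, and the only length-2 path is 1–4–5. So there is exactly 1 shortest path.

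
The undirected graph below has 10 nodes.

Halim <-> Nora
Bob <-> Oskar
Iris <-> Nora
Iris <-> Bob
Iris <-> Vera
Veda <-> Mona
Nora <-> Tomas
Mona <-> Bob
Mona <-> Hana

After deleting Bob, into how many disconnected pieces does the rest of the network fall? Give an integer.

3

Without Bob, the remaining ties split the others into: {Hana, Mona, Veda}; {Halim, Iris, Nora, Tomas, Vera}; {Oskar}.
That's 3 separate components.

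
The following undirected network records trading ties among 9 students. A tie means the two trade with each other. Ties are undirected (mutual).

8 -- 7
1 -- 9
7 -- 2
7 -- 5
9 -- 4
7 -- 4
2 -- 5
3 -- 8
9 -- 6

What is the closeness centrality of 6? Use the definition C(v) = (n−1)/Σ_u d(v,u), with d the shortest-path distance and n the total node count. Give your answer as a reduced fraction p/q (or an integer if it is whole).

8/25

Distances from 6: 1:2, 2:4, 3:5, 4:2, 5:4, 7:3, 8:4, 9:1. Sum = 25.
n = 9, so closeness = 8/25.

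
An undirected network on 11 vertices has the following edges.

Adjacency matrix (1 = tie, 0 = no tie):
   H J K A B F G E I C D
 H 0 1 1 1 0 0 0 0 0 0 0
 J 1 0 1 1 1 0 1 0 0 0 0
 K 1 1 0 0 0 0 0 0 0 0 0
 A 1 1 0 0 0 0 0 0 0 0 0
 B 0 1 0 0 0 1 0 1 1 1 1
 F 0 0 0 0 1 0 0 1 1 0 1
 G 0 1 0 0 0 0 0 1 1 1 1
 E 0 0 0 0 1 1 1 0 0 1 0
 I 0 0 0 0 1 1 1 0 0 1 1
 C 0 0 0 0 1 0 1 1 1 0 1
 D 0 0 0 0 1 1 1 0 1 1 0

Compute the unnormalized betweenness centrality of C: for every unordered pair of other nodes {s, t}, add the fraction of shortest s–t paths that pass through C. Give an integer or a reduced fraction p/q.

Pairs whose geodesics pass through C — B–G: 1/5; E–I: 1/4; E–D: 1/4.
All other pairs contribute 0.
Summing the contributions gives betweenness(C) = 7/10.

7/10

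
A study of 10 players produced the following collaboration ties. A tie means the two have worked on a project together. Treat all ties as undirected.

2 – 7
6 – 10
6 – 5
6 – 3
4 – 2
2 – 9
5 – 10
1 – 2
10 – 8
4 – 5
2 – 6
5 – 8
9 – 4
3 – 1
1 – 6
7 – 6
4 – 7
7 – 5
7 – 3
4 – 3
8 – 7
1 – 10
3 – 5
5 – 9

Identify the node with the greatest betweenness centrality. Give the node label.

Unnormalized betweenness of each node: 1:13/12, 2:35/12, 3:17/12, 4:4/3, 5:79/12, 6:7/3, 7:37/12, 8:1/3, 9:1/4, 10:5/3.
5 has the largest value, 79/12, making it the main broker — the node through which the most shortest paths run.

5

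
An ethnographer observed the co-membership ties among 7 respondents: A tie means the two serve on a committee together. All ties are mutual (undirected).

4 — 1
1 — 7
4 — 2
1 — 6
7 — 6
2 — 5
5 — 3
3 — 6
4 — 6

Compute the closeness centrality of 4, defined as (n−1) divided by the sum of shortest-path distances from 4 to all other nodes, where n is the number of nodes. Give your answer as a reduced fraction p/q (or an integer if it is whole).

Distances from 4: 1:1, 2:1, 3:2, 5:2, 6:1, 7:2. Sum = 9.
n = 7, so closeness = 6/9 = 2/3.

2/3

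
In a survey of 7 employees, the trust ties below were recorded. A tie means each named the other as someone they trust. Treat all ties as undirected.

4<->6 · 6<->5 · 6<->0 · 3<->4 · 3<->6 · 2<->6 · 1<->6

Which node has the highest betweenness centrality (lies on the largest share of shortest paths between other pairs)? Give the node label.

6

Unnormalized betweenness of each node: 0:0, 1:0, 2:0, 3:0, 4:0, 5:0, 6:14.
6 has the largest value, 14, making it the main broker — the node through which the most shortest paths run.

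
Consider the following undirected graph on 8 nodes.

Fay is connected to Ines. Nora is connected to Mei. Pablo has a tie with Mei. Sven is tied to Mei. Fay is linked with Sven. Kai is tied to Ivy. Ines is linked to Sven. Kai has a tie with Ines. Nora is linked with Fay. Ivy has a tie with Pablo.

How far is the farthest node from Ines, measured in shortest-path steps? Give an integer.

Distances from Ines: Fay:1, Ivy:2, Kai:1, Mei:2, Nora:2, Pablo:3, Sven:1.
The largest is 3 (to Pablo), so the eccentricity of Ines is 3.

3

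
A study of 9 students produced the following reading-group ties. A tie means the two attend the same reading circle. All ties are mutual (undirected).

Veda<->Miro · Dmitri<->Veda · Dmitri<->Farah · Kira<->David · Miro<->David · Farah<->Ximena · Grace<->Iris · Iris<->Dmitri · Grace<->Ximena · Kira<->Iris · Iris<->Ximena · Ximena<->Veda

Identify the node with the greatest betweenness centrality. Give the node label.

Iris

Unnormalized betweenness of each node: David:5/3, Dmitri:11/3, Farah:1/3, Grace:0, Iris:17/2, Kira:23/6, Miro:17/6, Veda:13/2, Ximena:20/3.
Iris has the largest value, 17/2, making it the main broker — the node through which the most shortest paths run.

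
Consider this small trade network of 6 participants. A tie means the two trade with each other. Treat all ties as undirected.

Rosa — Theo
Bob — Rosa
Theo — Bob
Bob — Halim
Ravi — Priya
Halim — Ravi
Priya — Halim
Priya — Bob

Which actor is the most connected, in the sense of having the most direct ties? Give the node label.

Degrees — Bob:4, Halim:3, Priya:3, Ravi:2, Rosa:2, Theo:2.
The maximum is 4, attained only by Bob.

Bob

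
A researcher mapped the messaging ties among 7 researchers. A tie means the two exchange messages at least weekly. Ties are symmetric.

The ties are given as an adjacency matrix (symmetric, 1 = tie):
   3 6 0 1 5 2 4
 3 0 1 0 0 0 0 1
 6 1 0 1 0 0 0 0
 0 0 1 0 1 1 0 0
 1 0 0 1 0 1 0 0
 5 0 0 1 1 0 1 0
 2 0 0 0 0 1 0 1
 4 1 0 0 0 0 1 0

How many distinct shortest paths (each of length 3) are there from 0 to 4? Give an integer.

2

The shortest distance is 3. The length-3 paths are: 0–6–3–4; 0–5–2–4.
That gives 2 distinct shortest paths.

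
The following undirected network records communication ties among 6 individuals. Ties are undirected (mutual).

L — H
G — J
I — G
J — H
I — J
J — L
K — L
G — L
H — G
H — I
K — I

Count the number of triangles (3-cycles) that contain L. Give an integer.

3

L's neighbors: G, H, J, and K.
Neighbor pairs that are themselves tied: L–G–H; L–G–J; L–H–J. Each forms one triangle with L, for 3 in total.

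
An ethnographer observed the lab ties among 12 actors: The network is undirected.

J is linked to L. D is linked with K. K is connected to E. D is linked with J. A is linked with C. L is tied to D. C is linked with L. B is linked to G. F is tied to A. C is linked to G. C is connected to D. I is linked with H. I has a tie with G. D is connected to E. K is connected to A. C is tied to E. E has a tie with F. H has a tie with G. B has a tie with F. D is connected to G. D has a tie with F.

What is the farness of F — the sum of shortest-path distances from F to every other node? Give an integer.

20

Distances from F: A:1, B:1, C:2, D:1, E:1, G:2, H:3, I:3, J:2, K:2, L:2.
Sum = 1 + 1 + 2 + 1 + 1 + 2 + 3 + 3 + 2 + 2 + 2 = 20.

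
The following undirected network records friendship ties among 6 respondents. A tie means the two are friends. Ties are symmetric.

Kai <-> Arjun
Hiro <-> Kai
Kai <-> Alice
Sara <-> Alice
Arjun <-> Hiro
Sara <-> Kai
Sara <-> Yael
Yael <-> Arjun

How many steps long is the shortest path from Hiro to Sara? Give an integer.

2

One shortest route is Hiro – Kai – Sara, which uses 2 edges, and Hiro and Sara are not directly tied, so nothing shorter exists. So d(Hiro,Sara) = 2.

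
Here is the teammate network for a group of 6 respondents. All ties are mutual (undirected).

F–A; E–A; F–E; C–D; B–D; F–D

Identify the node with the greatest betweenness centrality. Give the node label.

Unnormalized betweenness of each node: A:0, B:0, C:0, D:7, E:0, F:6.
D has the largest value, 7, making it the main broker — the node through which the most shortest paths run.

D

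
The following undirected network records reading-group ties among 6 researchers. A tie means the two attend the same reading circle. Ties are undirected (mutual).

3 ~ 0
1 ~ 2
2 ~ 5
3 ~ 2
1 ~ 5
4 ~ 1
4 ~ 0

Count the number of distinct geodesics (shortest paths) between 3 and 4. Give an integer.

The shortest distance is 2, and the only length-2 path is 3–0–4. So there is exactly 1 shortest path.

1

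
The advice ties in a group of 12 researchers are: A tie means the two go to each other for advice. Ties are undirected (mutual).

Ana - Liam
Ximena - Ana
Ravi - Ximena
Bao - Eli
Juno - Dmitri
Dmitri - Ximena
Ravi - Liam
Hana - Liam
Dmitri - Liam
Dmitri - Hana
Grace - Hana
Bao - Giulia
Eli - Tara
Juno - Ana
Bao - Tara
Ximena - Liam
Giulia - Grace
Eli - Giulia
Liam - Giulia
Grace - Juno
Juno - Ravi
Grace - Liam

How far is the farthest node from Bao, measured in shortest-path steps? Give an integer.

Distances from Bao: Ana:3, Dmitri:3, Eli:1, Giulia:1, Grace:2, Hana:3, Juno:3, Liam:2, Ravi:3, Tara:1, Ximena:3.
The largest is 3 (to Juno, Hana, Ana, Ximena, Dmitri, and Ravi), so the eccentricity of Bao is 3.

3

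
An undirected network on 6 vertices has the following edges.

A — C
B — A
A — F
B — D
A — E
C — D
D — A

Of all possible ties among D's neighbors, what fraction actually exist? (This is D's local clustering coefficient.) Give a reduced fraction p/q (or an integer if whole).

D's neighbors: A, B, and C (k = 3).
Possible neighbor pairs: C(3,2) = 3. Edges among them: A–B, A–C → e = 2.
Clustering(D) = 2/3.

2/3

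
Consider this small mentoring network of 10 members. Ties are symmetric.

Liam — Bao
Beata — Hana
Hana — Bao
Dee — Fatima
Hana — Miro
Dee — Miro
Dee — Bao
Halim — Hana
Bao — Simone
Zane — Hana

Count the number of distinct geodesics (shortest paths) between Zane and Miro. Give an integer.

1

The shortest distance is 2, and the only length-2 path is Zane–Hana–Miro. So there is exactly 1 shortest path.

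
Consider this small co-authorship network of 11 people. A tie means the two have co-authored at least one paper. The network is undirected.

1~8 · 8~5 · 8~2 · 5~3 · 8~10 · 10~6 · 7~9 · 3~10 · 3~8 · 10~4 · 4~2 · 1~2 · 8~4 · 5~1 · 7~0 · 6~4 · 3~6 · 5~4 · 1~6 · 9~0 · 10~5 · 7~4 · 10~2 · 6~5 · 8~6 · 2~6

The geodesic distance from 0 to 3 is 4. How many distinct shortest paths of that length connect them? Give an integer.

The shortest distance is 4. The length-4 paths are: 0–7–4–6–3; 0–7–4–8–3; 0–7–4–5–3; 0–7–4–10–3.
That gives 4 distinct shortest paths.

4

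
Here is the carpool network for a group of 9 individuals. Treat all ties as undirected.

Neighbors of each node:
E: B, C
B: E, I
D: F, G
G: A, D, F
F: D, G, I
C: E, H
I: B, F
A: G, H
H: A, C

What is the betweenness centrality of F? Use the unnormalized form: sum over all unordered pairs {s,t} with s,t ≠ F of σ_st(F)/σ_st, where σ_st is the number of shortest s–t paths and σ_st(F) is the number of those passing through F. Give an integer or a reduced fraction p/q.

15/2

Pairs whose geodesics pass through F — D–I: 1; D–B: 1; D–E: 1; I–H: 1/2; I–A: 1; I–G: 1; B–A: 1/2; B–G: 1; E–G: 1/2.
All other pairs contribute 0.
Summing the contributions gives betweenness(F) = 15/2.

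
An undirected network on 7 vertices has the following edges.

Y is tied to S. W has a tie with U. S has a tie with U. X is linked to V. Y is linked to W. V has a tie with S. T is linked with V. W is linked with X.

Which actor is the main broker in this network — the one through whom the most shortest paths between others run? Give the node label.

V

Unnormalized betweenness of each node: S:9/2, T:0, U:1/2, V:6, W:5/2, X:2, Y:1/2.
V has the largest value, 6, making it the main broker — the node through which the most shortest paths run.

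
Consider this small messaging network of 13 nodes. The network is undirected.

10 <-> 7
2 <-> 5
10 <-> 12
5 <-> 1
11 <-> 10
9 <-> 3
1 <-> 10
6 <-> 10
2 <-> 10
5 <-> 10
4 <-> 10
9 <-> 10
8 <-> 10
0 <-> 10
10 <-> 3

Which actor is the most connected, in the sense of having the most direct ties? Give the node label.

Degrees — 0:1, 1:2, 2:2, 3:2, 4:1, 5:3, 6:1, 7:1, 8:1, 9:2, 10:12, 11:1, 12:1.
The maximum is 12, attained only by 10.

10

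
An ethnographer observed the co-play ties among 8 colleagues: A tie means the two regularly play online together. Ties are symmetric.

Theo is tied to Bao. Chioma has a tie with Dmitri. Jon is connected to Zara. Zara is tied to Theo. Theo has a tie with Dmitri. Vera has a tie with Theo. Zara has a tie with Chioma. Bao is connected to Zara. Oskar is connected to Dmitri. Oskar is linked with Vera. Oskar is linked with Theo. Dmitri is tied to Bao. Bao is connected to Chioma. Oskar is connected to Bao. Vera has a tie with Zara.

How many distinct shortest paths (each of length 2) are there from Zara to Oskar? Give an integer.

The shortest distance is 2. The length-2 paths are: Zara–Vera–Oskar; Zara–Theo–Oskar; Zara–Bao–Oskar.
That gives 3 distinct shortest paths.

3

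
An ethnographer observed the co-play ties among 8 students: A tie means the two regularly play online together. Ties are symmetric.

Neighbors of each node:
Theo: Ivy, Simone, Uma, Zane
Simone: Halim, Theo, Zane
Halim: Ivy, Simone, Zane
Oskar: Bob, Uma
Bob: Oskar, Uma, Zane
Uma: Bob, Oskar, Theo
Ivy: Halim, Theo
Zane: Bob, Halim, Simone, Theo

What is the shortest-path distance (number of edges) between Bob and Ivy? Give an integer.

3

One shortest route is Bob – Zane – Theo – Ivy, which uses 3 edges, and at distance 2 from Bob we only reach {Halim, Simone, Theo}, which does not include Ivy. So d(Bob,Ivy) = 3.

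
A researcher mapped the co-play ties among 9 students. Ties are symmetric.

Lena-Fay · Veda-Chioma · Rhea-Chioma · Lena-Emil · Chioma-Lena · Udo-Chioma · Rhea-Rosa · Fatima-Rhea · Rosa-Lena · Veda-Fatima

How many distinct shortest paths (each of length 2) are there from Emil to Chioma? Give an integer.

The shortest distance is 2, and the only length-2 path is Emil–Lena–Chioma. So there is exactly 1 shortest path.

1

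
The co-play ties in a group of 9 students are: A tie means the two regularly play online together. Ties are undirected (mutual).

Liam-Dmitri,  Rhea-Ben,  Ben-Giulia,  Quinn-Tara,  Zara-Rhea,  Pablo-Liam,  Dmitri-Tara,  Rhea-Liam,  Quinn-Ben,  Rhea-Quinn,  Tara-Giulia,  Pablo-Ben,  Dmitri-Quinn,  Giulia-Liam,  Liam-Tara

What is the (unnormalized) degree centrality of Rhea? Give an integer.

4

Rhea is directly tied to Ben, Liam, Quinn, and Zara. That is 4 neighbors, so the degree of Rhea is 4.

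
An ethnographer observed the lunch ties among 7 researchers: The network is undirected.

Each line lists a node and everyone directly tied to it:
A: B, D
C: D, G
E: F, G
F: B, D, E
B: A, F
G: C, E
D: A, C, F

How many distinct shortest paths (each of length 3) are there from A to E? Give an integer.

The shortest distance is 3. The length-3 paths are: A–D–F–E; A–B–F–E.
That gives 2 distinct shortest paths.

2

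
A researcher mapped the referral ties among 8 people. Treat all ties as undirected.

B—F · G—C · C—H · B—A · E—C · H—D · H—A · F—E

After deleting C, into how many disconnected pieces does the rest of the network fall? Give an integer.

Without C, the remaining ties split the others into: {G}; {A, B, D, E, F, H}.
That's 2 separate components.

2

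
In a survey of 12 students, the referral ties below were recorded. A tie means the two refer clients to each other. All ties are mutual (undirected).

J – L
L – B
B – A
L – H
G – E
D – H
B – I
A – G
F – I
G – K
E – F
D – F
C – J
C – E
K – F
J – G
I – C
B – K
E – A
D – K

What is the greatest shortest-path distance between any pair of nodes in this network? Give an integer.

3

Eccentricity of each node (its greatest distance to any other): A:3, B:2, C:3, D:3, E:3, F:3, G:3, H:3, I:3, J:3, K:3, L:3.
The maximum eccentricity is 3, realized for instance by the pair G–H via G – K – D – H. So the diameter is 3.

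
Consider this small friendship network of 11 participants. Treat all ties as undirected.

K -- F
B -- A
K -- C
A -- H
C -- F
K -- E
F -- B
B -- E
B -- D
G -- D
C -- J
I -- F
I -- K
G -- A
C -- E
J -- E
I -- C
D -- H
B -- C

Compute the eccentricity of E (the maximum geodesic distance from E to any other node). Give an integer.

Distances from E: A:2, B:1, C:1, D:2, F:2, G:3, H:3, I:2, J:1, K:1.
The largest is 3 (to H and G), so the eccentricity of E is 3.

3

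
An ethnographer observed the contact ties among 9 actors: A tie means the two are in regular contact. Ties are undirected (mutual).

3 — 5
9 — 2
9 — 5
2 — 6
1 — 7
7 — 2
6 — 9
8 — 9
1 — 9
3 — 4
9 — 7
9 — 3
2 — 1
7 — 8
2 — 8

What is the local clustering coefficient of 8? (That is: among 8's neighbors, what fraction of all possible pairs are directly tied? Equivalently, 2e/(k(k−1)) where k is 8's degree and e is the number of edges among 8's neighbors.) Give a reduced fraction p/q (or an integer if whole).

8's neighbors: 2, 7, and 9 (k = 3).
Possible neighbor pairs: C(3,2) = 3. Edges among them: 2–7, 2–9, 7–9 → e = 3.
Clustering(8) = 3/3 = 1.

1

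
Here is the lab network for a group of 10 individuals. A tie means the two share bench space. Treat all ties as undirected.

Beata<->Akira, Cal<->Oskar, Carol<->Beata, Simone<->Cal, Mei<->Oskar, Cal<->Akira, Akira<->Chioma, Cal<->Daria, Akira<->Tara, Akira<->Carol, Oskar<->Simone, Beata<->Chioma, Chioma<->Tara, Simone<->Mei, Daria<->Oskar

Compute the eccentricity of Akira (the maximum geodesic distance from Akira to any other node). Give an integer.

Distances from Akira: Beata:1, Cal:1, Carol:1, Chioma:1, Daria:2, Mei:3, Oskar:2, Simone:2, Tara:1.
The largest is 3 (to Mei), so the eccentricity of Akira is 3.

3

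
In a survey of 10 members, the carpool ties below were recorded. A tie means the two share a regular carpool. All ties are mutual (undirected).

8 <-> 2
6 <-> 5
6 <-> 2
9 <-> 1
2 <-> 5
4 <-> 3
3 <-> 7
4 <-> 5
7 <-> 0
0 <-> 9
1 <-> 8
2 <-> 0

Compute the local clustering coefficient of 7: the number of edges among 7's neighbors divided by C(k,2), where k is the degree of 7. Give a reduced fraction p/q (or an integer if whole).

7's neighbors: 0 and 3 (k = 2).
Possible neighbor pairs: C(2,2) = 1. Edges among them: none → e = 0.
Clustering(7) = 0/1.

0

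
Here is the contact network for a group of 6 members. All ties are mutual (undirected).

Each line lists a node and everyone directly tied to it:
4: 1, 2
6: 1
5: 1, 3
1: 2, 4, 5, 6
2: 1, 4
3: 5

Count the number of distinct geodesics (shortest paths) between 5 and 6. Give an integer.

The shortest distance is 2, and the only length-2 path is 5–1–6. So there is exactly 1 shortest path.

1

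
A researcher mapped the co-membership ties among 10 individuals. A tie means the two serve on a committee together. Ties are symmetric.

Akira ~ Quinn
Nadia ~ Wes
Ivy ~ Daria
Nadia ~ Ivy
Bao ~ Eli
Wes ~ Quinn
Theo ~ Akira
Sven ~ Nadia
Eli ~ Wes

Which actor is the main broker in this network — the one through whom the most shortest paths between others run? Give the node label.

Wes

Unnormalized betweenness of each node: Akira:8, Bao:0, Daria:0, Eli:8, Ivy:8, Nadia:20, Quinn:14, Sven:0, Theo:0, Wes:26.
Wes has the largest value, 26, making it the main broker — the node through which the most shortest paths run.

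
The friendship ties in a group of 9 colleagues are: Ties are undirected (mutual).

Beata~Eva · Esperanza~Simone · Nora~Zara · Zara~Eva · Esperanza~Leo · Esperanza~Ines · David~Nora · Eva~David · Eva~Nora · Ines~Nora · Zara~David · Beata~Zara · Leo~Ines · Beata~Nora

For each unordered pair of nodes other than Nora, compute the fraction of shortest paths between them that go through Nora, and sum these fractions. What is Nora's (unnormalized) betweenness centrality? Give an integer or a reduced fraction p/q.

49/3

Pairs whose geodesics pass through Nora — Beata–David: 1/3; Beata–Leo: 1; Beata–Esperanza: 1; Beata–Ines: 1; Beata–Simone: 1; Eva–Leo: 1; Eva–Esperanza: 1; Eva–Ines: 1; Eva–Simone: 1; Zara–Leo: 1; Zara–Esperanza: 1; Zara–Ines: 1; Zara–Simone: 1; David–Leo: 1 … (+3 more pairs).
All other pairs contribute 0.
Summing the contributions gives betweenness(Nora) = 49/3.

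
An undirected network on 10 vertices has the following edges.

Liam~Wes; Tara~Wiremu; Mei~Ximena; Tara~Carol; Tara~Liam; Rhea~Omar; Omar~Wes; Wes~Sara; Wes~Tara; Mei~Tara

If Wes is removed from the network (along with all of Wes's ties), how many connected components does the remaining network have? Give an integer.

Without Wes, the remaining ties split the others into: {Carol, Liam, Mei, Tara, Wiremu, Ximena}; {Omar, Rhea}; {Sara}.
That's 3 separate components.

3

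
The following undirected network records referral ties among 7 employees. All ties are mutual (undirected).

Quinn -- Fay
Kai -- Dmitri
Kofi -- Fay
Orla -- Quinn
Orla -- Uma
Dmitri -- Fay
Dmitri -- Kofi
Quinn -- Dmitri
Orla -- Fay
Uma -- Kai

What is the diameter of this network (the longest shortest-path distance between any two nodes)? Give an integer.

3

Eccentricity of each node (its greatest distance to any other): Dmitri:2, Fay:2, Kai:2, Kofi:3, Orla:2, Quinn:2, Uma:3.
The maximum eccentricity is 3, realized for instance by the pair Uma–Kofi via Uma – Kai – Dmitri – Kofi. So the diameter is 3.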